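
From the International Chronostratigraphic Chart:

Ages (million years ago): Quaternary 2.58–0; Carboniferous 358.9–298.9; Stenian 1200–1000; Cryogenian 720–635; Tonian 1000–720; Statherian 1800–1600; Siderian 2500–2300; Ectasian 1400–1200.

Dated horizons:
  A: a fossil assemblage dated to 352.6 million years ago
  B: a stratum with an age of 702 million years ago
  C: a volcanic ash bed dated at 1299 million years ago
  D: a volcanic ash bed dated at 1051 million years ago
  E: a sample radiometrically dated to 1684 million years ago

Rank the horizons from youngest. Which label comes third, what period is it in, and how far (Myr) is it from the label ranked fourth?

D, in the Stenian; 248 million years to C

Smaller Ma means younger, so youngest first: A 352.6 < B 702 < D 1051 < C 1299 < E 1684.
Counting 3 along gives D (1051 Ma); the excerpt puts that inside the Stenian, 1200–1000 Ma.
Next in line is C (1299 Ma), and 1299 − 1051 = 248 Myr.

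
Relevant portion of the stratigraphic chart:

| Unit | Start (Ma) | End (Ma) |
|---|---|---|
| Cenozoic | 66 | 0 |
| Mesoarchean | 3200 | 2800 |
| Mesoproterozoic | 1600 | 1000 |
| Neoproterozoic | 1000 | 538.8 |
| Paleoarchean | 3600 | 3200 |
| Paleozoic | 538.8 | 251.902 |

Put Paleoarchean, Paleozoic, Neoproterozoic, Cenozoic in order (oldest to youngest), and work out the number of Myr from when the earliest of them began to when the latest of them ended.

Start ages (Ma): Paleoarchean 3600, Neoproterozoic 1000, Paleozoic 538.8, Cenozoic 66.
Ordered oldest to youngest: Paleoarchean, Neoproterozoic, Paleozoic, Cenozoic.
Span = 3600 − 0 = 3600 Myr.

Paleoarchean, Neoproterozoic, Paleozoic, Cenozoic; total span 3600 Myr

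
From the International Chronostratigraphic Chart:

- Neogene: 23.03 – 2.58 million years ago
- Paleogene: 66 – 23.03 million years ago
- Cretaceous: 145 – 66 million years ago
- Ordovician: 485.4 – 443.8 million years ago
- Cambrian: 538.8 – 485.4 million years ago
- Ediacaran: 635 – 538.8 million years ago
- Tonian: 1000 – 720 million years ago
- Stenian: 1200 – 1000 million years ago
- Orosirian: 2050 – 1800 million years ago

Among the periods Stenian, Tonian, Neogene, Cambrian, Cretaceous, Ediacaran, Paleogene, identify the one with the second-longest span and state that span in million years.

Start − end for each: Stenian 1200 − 1000 = 200; Tonian 1000 − 720 = 280; Neogene 23.03 − 2.58 = 20.45; Cambrian 538.8 − 485.4 = 53.4; Cretaceous 145 − 66 = 79; Ediacaran 635 − 538.8 = 96.2; Paleogene 66 − 23.03 = 42.97.
Ranking these from longest: Tonian > Stenian > Ediacaran > Cretaceous > Cambrian > Paleogene > Neogene.
Position 2 in that ranking is Stenian, which lasted 200 Myr.

Stenian, 200 million years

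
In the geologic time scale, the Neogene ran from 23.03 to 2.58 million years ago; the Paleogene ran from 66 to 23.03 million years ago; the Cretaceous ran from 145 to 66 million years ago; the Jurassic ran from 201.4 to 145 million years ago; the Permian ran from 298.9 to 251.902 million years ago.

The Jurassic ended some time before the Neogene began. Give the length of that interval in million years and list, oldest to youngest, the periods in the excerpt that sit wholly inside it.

121.97 million years; Cretaceous, Paleogene

The Jurassic closes at 145 Ma and the Neogene opens at 23.03 Ma, so the interval is 145 − 23.03 = 121.97 Myr.
A period fits inside if it starts at or after 145 Ma and ends at or before 23.03 Ma; oldest first that gives Cretaceous, Paleogene.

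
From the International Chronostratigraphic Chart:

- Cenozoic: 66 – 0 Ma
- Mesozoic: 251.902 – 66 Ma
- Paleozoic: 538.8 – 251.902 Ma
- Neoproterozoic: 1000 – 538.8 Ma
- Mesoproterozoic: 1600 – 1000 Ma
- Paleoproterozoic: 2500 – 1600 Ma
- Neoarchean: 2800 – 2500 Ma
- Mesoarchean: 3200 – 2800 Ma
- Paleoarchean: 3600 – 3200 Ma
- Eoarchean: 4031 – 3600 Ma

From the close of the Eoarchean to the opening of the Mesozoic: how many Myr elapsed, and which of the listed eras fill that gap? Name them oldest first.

3348.098 million years; Paleoarchean, Mesoarchean, Neoarchean, Paleoproterozoic, Mesoproterozoic, Neoproterozoic, Paleozoic

End of Eoarchean = 3600 Ma; start of Mesozoic = 251.902 Ma.
Gap = 3600 − 251.902 = 3348.098 Myr.
Eras wholly inside 3600–251.902 Ma: Paleoarchean (3600–3200), Mesoarchean (3200–2800), Neoarchean (2800–2500), Paleoproterozoic (2500–1600), Mesoproterozoic (1600–1000), Neoproterozoic (1000–538.8), Paleozoic (538.8–251.902).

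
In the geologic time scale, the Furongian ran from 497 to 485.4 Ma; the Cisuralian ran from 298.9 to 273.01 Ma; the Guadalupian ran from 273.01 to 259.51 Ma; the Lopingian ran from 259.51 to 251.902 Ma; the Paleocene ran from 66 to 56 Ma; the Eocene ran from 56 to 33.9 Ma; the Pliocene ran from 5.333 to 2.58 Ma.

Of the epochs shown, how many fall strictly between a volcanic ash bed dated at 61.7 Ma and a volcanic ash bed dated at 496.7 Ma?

496.7 Ma sits inside the Furongian (497–485.4) and 61.7 Ma inside the Paleocene (66–56); neither of those is wholly between the two dates.
The listed epochs lying completely between them are Cisuralian, Guadalupian, Lopingian — 3 in all.

3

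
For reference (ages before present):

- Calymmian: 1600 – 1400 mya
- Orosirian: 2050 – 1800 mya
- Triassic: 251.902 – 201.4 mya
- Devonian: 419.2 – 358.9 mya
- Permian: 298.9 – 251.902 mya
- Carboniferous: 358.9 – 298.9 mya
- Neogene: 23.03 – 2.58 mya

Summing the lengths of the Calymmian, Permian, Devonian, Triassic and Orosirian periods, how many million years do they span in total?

Each duration: Calymmian = 200; Permian = 46.998; Devonian = 60.3; Triassic = 50.502; Orosirian = 250.
Sum: 200 + 46.998 + 60.3 + 50.502 + 250 = 607.8 Myr.

607.8 million years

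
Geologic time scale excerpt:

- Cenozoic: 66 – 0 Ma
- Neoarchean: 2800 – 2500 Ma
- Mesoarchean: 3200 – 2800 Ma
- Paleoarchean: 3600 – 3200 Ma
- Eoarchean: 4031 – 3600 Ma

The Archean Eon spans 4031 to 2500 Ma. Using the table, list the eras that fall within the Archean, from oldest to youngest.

Eras with both bounds inside 4031–2500 Ma: Eoarchean (4031–3600), Paleoarchean (3600–3200), Mesoarchean (3200–2800), Neoarchean (2800–2500).

Eoarchean, Paleoarchean, Mesoarchean, Neoarchean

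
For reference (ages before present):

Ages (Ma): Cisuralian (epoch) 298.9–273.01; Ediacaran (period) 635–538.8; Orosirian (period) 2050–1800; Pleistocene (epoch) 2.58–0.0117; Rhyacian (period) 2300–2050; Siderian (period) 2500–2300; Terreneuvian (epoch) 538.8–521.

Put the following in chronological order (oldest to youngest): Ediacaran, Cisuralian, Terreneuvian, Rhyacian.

Rhyacian, then Ediacaran, then Terreneuvian, then Cisuralian

The oldest of these is Rhyacian (starts 2300 Ma) and the youngest is Cisuralian (ends 273.01 Ma).
In between, by decreasing start age: Ediacaran (635), Terreneuvian (538.8).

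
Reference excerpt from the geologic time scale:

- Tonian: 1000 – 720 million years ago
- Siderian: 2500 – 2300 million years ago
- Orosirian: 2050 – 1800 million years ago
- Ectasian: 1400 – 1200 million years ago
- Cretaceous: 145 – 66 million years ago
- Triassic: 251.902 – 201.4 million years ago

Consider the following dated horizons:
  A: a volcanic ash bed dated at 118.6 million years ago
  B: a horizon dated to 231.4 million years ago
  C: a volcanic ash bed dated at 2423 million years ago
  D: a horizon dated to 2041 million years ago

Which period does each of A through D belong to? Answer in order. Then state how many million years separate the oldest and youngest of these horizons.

A — Cretaceous; B — Triassic; C — Siderian; D — Orosirian; span 2304.4 million years

Match each age against the start–end ranges in the excerpt: A = 118.6 Ma → Cretaceous (145–66); B = 231.4 Ma → Triassic (251.902–201.4); C = 2423 Ma → Siderian (2500–2300); D = 2041 Ma → Orosirian (2050–1800).
The largest age is 2423 Ma and the smallest is 118.6 Ma; their difference is 2304.4 Myr.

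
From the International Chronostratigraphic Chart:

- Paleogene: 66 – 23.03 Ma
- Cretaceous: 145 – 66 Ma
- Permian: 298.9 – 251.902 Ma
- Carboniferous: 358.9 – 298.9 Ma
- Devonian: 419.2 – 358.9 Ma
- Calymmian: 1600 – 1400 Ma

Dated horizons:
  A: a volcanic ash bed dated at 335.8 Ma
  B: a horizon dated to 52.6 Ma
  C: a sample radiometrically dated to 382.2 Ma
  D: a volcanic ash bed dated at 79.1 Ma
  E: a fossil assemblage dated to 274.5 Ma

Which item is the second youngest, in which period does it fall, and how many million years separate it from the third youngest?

Smaller Ma means younger, so youngest first: B 52.6 < D 79.1 < E 274.5 < A 335.8 < C 382.2.
Counting 2 along gives D (79.1 Ma); the excerpt puts that inside the Cretaceous, 145–66 Ma.
Next in line is E (274.5 Ma), and 274.5 − 79.1 = 195.4 Myr.

D, in the Cretaceous; 195.4 million years to E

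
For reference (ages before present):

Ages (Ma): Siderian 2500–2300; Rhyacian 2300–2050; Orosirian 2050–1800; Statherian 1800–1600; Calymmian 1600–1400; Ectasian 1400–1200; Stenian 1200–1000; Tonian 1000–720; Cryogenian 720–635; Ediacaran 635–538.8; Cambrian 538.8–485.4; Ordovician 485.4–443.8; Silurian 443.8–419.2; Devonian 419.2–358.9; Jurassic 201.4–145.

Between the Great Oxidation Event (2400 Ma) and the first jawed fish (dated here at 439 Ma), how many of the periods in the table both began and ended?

The older date is 2400 Ma and the younger is 439 Ma.
Periods with start < 2400 and end > 439 Ma: Rhyacian (2300–2050), Orosirian (2050–1800), Statherian (1800–1600), Calymmian (1600–1400), Ectasian (1400–1200), Stenian (1200–1000), Tonian (1000–720), Cryogenian (720–635), Ediacaran (635–538.8), Cambrian (538.8–485.4), Ordovician (485.4–443.8).
That is 11 complete periods.

11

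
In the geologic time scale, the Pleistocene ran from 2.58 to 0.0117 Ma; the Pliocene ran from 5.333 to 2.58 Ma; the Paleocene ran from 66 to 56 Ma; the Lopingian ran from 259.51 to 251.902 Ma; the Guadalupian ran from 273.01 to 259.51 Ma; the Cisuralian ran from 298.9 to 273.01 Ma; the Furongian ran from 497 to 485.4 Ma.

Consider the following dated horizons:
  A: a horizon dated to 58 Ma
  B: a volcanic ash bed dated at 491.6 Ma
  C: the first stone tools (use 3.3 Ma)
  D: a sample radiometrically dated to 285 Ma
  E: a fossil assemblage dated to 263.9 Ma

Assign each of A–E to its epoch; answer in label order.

A — Paleocene; B — Furongian; C — Pliocene; D — Cisuralian; E — Guadalupian

Match each age against the start–end ranges in the excerpt: A = 58 Ma → Paleocene (66–56); B = 491.6 Ma → Furongian (497–485.4); C = 3.3 Ma → Pliocene (5.333–2.58); D = 285 Ma → Cisuralian (298.9–273.01); E = 263.9 Ma → Guadalupian (273.01–259.51).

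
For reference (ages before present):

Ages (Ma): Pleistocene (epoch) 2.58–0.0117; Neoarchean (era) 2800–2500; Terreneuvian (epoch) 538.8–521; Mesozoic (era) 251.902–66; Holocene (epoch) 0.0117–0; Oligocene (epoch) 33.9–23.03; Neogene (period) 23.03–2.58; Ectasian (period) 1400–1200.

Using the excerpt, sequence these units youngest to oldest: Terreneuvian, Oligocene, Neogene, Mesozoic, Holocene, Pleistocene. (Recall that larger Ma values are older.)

Holocene, Pleistocene, Neogene, Oligocene, Mesozoic, Terreneuvian

Read off each span (Ma): Terreneuvian 538.8–521; Oligocene 33.9–23.03; Neogene 23.03–2.58; Mesozoic 251.902–66; Holocene 0.0117–0; Pleistocene 2.58–0.0117.
Larger Ma is older, so oldest→youngest is Terreneuvian, Mesozoic, Oligocene, Neogene, Pleistocene, Holocene; reverse it for youngest→oldest.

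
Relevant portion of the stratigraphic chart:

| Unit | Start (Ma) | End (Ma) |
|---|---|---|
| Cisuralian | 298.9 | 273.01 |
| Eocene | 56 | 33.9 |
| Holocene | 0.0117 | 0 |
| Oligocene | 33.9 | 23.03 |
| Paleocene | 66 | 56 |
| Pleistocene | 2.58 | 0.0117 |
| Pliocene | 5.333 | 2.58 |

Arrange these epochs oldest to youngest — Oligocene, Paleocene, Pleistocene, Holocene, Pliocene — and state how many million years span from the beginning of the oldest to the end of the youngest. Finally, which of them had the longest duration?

Paleocene, Oligocene, Pliocene, Pleistocene, Holocene; total span 66 Myr; longest is Oligocene

From the excerpt: Oligocene 33.9–23.03; Paleocene 66–56; Pleistocene 2.58–0.0117; Holocene 0.0117–0; Pliocene 5.333–2.58 (Ma).
Larger Ma is earlier, so the oldest is Paleocene and the youngest is Holocene; oldest to youngest: Paleocene, Oligocene, Pliocene, Pleistocene, Holocene.
Oldest start 66 minus youngest end 0 gives 66 Myr overall.
Individual lengths (start − end): Oligocene 10.87; Holocene 0.0117; Paleocene 10; Pliocene 2.753; Pleistocene 2.5683. The largest is Oligocene at 10.87 Myr.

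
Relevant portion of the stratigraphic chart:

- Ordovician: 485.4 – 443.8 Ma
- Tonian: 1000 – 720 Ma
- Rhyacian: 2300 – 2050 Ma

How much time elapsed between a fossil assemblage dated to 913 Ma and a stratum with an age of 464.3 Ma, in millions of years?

913 − 464.3 = 448.7 million years.

448.7 million years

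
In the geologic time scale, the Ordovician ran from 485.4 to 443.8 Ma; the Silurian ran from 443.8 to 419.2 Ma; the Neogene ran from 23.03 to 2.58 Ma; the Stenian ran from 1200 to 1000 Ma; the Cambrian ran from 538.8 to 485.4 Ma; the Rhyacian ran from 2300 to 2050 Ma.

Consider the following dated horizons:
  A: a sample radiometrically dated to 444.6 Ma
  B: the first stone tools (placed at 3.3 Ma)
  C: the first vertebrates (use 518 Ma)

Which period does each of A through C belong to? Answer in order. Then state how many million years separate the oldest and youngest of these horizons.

A — Ordovician; B — Neogene; C — Cambrian; span 514.7 million years

Match each age against the start–end ranges in the excerpt: A = 444.6 Ma → Ordovician (485.4–443.8); B = 3.3 Ma → Neogene (23.03–2.58); C = 518 Ma → Cambrian (538.8–485.4).
The largest age is 518 Ma and the smallest is 3.3 Ma; their difference is 514.7 Myr.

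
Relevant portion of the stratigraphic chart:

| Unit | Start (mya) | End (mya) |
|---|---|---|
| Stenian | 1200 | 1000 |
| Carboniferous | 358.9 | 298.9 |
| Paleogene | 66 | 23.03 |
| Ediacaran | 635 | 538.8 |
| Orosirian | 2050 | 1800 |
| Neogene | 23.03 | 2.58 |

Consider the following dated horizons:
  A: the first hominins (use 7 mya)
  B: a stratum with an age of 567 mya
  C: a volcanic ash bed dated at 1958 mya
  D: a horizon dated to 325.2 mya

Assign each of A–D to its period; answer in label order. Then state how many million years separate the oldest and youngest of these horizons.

A: 7 Ma lies in 23.03–2.58 Ma, so Neogene.
B: 567 Ma lies in 635–538.8 Ma, so Ediacaran.
C: 1958 Ma lies in 2050–1800 Ma, so Orosirian.
D: 325.2 Ma lies in 358.9–298.9 Ma, so Carboniferous.
Oldest = 1958 Ma, youngest = 7 Ma → span 1951 Myr.

A — Neogene; B — Ediacaran; C — Orosirian; D — Carboniferous; span 1951 million years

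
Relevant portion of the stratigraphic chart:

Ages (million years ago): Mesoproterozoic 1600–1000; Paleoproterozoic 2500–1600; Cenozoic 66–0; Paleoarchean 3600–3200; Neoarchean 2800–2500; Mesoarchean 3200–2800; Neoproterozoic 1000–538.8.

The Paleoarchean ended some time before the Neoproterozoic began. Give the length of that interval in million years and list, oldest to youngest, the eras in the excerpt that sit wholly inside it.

The Paleoarchean closes at 3200 Ma and the Neoproterozoic opens at 1000 Ma, so the interval is 3200 − 1000 = 2200 Myr.
An era fits inside if it starts at or after 3200 Ma and ends at or before 1000 Ma; oldest first that gives Mesoarchean, Neoarchean, Paleoproterozoic, Mesoproterozoic.

2200 million years; Mesoarchean, Neoarchean, Paleoproterozoic, Mesoproterozoic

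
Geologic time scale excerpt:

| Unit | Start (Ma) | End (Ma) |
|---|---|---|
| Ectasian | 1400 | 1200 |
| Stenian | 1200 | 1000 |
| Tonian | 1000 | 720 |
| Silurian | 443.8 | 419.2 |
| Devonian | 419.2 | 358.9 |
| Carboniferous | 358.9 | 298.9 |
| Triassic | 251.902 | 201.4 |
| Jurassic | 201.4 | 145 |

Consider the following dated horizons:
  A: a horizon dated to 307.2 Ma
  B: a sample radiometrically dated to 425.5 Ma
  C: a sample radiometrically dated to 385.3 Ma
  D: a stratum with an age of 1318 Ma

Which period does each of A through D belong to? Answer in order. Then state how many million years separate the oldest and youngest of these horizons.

A — Carboniferous; B — Silurian; C — Devonian; D — Ectasian; span 1010.8 million years

A: 307.2 Ma lies in 358.9–298.9 Ma, so Carboniferous.
B: 425.5 Ma lies in 443.8–419.2 Ma, so Silurian.
C: 385.3 Ma lies in 419.2–358.9 Ma, so Devonian.
D: 1318 Ma lies in 1400–1200 Ma, so Ectasian.
Oldest = 1318 Ma, youngest = 307.2 Ma → span 1010.8 Myr.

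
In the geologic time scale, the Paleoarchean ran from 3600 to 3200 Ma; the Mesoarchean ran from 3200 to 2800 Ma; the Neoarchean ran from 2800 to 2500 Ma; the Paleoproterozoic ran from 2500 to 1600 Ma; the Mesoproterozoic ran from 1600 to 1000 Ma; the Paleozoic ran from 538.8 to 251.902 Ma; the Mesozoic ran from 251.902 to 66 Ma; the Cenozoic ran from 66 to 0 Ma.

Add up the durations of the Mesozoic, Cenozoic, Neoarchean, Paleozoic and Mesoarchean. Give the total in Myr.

1238.8 million years

Each duration: Mesozoic = 185.902; Cenozoic = 66; Neoarchean = 300; Paleozoic = 286.898; Mesoarchean = 400.
Sum: 185.902 + 66 + 300 + 286.898 + 400 = 1238.8 Myr.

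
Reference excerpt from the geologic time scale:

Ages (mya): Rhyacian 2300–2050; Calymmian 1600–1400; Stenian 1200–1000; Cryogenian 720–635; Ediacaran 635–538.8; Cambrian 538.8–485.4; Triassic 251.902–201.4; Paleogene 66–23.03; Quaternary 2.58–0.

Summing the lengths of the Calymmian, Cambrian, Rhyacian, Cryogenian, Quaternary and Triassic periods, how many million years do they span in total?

Duration is start − end for each: (1600 − 1400) + (538.8 − 485.4) + (2300 − 2050) + (720 − 635) + (2.58 − 0) + (251.902 − 201.4).
That is 200 + 53.4 + 250 + 85 + 2.58 + 50.502, which totals 641.482 million years.

641.482 million years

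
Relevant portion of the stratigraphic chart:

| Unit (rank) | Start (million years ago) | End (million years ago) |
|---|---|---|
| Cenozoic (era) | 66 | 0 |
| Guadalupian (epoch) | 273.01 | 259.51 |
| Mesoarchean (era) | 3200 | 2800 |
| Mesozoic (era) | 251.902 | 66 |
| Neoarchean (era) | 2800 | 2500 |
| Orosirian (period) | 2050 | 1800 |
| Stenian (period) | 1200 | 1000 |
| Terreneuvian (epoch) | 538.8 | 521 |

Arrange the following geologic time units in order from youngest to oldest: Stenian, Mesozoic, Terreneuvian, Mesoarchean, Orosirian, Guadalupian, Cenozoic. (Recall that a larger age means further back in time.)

Cenozoic, Mesozoic, Guadalupian, Terreneuvian, Stenian, Orosirian, Mesoarchean

The oldest of these is Mesoarchean (starts 3200 Ma) and the youngest is Cenozoic (ends 0 Ma).
In between, by decreasing start age: Orosirian (2050), Stenian (1200), Terreneuvian (538.8), Guadalupian (273.01), Mesozoic (251.902).
Listing youngest first means reversing that sequence.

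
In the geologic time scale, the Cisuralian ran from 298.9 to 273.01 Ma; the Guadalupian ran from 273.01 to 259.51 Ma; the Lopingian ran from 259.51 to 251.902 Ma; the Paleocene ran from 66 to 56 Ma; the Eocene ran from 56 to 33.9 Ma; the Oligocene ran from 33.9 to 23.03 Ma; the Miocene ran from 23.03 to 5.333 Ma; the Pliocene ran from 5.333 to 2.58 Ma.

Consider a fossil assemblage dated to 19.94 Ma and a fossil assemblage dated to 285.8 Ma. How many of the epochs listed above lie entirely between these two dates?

285.8 Ma sits inside the Cisuralian (298.9–273.01) and 19.94 Ma inside the Miocene (23.03–5.333); neither of those is wholly between the two dates.
The listed epochs lying completely between them are Guadalupian, Lopingian, Paleocene, Eocene, Oligocene — 5 in all.

5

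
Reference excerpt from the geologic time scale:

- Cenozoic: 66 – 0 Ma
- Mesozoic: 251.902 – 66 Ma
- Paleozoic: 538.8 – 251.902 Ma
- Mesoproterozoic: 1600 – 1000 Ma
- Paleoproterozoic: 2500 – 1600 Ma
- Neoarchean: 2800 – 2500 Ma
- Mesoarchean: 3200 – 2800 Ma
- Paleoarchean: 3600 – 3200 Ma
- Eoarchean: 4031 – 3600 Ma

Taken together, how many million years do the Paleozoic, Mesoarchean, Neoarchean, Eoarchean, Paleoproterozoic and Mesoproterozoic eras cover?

2917.898 million years

Duration is start − end for each: (538.8 − 251.902) + (3200 − 2800) + (2800 − 2500) + (4031 − 3600) + (2500 − 1600) + (1600 − 1000).
That is 286.898 + 400 + 300 + 431 + 900 + 600, which totals 2917.898 million years.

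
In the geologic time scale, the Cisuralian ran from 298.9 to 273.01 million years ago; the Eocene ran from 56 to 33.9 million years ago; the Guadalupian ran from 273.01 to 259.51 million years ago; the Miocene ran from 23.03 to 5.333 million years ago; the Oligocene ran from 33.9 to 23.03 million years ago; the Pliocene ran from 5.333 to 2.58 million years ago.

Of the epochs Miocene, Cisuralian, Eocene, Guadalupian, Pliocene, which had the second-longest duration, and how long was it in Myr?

Eocene, 22.1 million years

Durations: Miocene 17.697; Cisuralian 25.89; Eocene 22.1; Guadalupian 13.5; Pliocene 2.753 Myr.
Sorted longest-first: Cisuralian (25.89), Eocene (22.1), Miocene (17.697), Guadalupian (13.5), Pliocene (2.753).
The second longest is Eocene at 22.1 Myr.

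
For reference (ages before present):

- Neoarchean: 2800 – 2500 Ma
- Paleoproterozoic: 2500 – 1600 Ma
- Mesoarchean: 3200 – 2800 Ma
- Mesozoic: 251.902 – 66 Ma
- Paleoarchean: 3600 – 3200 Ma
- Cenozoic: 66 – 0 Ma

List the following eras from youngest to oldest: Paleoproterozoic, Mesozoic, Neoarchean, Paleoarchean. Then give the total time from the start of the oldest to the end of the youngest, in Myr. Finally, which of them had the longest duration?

From the excerpt: Paleoproterozoic 2500–1600; Mesozoic 251.902–66; Neoarchean 2800–2500; Paleoarchean 3600–3200 (Ma).
Larger Ma is earlier, so the oldest is Paleoarchean and the youngest is Mesozoic; youngest to oldest: Mesozoic, Paleoproterozoic, Neoarchean, Paleoarchean.
Oldest start 3600 minus youngest end 66 gives 3534 Myr overall.
Individual lengths (start − end): Paleoarchean 400; Mesozoic 185.902; Neoarchean 300; Paleoproterozoic 900. The largest is Paleoproterozoic at 900 Myr.

Mesozoic, Paleoproterozoic, Neoarchean, Paleoarchean; total span 3534 Myr; longest is Paleoproterozoic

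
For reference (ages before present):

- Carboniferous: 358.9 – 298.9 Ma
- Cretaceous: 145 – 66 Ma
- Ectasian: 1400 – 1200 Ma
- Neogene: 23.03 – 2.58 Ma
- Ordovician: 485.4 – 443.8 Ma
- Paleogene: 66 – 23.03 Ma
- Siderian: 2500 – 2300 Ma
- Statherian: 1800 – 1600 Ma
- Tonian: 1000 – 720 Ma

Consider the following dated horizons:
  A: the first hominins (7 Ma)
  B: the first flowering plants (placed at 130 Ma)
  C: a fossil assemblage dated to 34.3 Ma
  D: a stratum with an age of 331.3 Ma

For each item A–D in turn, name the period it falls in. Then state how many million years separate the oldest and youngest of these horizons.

A — Neogene; B — Cretaceous; C — Paleogene; D — Carboniferous; span 324.3 million years

A: 7 Ma lies in 23.03–2.58 Ma, so Neogene.
B: 130 Ma lies in 145–66 Ma, so Cretaceous.
C: 34.3 Ma lies in 66–23.03 Ma, so Paleogene.
D: 331.3 Ma lies in 358.9–298.9 Ma, so Carboniferous.
Oldest = 331.3 Ma, youngest = 7 Ma → span 324.3 Myr.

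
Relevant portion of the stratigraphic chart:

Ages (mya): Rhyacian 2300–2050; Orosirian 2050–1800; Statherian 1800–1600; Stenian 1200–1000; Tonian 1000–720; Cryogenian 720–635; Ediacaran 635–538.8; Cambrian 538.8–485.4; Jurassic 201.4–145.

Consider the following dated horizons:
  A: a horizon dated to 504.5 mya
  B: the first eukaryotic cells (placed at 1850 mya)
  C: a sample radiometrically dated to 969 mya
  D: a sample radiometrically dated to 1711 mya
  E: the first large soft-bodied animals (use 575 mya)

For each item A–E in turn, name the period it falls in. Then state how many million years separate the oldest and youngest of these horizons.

A: 504.5 Ma lies in 538.8–485.4 Ma, so Cambrian.
B: 1850 Ma lies in 2050–1800 Ma, so Orosirian.
C: 969 Ma lies in 1000–720 Ma, so Tonian.
D: 1711 Ma lies in 1800–1600 Ma, so Statherian.
E: 575 Ma lies in 635–538.8 Ma, so Ediacaran.
Oldest = 1850 Ma, youngest = 504.5 Ma → span 1345.5 Myr.

A — Cambrian; B — Orosirian; C — Tonian; D — Statherian; E — Ediacaran; span 1345.5 million years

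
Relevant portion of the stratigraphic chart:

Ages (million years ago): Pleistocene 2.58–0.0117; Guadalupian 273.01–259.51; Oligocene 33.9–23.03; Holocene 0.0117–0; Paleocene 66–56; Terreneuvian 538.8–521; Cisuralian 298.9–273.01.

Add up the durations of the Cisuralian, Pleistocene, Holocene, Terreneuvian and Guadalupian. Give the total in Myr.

Each duration: Cisuralian = 25.89; Pleistocene = 2.5683; Holocene = 0.0117; Terreneuvian = 17.8; Guadalupian = 13.5.
Sum: 25.89 + 2.5683 + 0.0117 + 17.8 + 13.5 = 59.77 Myr.

59.77 million years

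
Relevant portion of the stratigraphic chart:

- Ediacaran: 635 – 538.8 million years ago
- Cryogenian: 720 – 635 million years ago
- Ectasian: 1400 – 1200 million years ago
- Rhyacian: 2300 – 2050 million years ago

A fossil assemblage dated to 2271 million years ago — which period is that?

Rhyacian

2271 Ma lies between 2300 and 2050 Ma, so it falls in the Rhyacian.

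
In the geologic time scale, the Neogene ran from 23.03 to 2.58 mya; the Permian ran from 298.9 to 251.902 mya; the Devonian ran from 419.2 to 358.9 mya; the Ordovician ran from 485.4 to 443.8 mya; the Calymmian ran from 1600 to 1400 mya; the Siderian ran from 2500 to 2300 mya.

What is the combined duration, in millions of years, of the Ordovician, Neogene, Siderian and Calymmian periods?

462.05 million years

Each duration: Ordovician = 41.6; Neogene = 20.45; Siderian = 200; Calymmian = 200.
Sum: 41.6 + 20.45 + 200 + 200 = 462.05 Myr.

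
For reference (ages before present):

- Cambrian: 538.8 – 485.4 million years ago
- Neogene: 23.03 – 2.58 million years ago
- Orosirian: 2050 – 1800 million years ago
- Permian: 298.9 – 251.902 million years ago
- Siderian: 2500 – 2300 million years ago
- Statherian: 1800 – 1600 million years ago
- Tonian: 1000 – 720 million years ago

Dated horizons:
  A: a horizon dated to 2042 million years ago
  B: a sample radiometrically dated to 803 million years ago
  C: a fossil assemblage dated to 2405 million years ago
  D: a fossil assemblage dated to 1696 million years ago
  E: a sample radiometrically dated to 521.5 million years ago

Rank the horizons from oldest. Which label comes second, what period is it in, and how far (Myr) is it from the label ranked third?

Larger Ma means older, so oldest first: C 2405 > A 2042 > D 1696 > B 803 > E 521.5.
Counting 2 along gives A (2042 Ma); the excerpt puts that inside the Orosirian, 2050–1800 Ma.
Next in line is D (1696 Ma), and 2042 − 1696 = 346 Myr.

A, in the Orosirian; 346 million years to D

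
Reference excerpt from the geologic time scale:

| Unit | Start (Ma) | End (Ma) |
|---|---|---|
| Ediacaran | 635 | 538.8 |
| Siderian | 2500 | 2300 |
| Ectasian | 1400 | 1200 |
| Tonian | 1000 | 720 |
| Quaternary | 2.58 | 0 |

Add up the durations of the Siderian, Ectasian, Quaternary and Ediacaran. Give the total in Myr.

Duration is start − end for each: (2500 − 2300) + (1400 − 1200) + (2.58 − 0) + (635 − 538.8).
That is 200 + 200 + 2.58 + 96.2, which totals 498.78 million years.

498.78 million years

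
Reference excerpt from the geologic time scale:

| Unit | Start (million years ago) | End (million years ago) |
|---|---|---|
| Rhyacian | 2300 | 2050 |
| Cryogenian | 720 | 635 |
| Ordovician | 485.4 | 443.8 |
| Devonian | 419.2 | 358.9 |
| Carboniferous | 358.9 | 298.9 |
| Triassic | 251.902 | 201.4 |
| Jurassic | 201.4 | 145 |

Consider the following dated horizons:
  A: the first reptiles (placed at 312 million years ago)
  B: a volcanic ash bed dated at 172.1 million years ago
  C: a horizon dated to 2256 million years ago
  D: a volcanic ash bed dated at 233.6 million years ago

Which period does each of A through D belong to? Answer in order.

Match each age against the start–end ranges in the excerpt: A = 312 Ma → Carboniferous (358.9–298.9); B = 172.1 Ma → Jurassic (201.4–145); C = 2256 Ma → Rhyacian (2300–2050); D = 233.6 Ma → Triassic (251.902–201.4).

A — Carboniferous; B — Jurassic; C — Rhyacian; D — Triassic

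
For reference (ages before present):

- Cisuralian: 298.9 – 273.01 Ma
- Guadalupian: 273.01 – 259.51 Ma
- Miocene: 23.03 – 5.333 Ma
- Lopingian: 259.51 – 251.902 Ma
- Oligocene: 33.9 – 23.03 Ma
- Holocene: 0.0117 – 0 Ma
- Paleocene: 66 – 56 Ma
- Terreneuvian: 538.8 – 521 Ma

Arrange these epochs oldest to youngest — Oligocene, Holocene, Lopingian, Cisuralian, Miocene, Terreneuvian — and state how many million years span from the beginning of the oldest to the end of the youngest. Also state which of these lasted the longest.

Terreneuvian, Cisuralian, Lopingian, Oligocene, Miocene, Holocene; total span 538.8 Myr; longest is Cisuralian

Start ages (Ma): Terreneuvian 538.8, Cisuralian 298.9, Lopingian 259.51, Oligocene 33.9, Miocene 23.03, Holocene 0.0117.
Ordered oldest to youngest: Terreneuvian, Cisuralian, Lopingian, Oligocene, Miocene, Holocene.
Span = 538.8 − 0 = 538.8 Myr.
Durations: Cisuralian 25.89, Terreneuvian 17.8, Oligocene 10.87, Miocene 17.697, Holocene 0.0117, Lopingian 7.608 → longest is Cisuralian (25.89 Myr).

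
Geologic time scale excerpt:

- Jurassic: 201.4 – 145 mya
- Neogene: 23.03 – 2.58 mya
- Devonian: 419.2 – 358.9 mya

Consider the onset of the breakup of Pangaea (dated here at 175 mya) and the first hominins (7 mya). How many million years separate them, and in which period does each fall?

168 million years apart; the first in the Jurassic, the second in the Neogene

Elapsed time: 175 − 7 = 168 Myr.
175 Ma lies within 201.4–145 Ma: Jurassic.
7 Ma lies within 23.03–2.58 Ma: Neogene.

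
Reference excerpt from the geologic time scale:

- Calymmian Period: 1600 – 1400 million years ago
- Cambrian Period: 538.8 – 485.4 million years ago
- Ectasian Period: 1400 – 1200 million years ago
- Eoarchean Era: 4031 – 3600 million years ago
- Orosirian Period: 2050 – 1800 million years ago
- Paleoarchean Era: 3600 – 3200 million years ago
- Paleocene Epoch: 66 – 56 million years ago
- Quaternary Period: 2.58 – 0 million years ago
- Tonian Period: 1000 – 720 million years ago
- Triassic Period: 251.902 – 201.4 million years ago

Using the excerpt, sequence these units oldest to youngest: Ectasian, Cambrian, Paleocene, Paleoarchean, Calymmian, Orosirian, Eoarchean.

Eoarchean, Paleoarchean, Orosirian, Calymmian, Ectasian, Cambrian, Paleocene

The oldest of these is Eoarchean (starts 4031 Ma) and the youngest is Paleocene (ends 56 Ma).
In between, by decreasing start age: Paleoarchean (3600), Orosirian (2050), Calymmian (1600), Ectasian (1400), Cambrian (538.8).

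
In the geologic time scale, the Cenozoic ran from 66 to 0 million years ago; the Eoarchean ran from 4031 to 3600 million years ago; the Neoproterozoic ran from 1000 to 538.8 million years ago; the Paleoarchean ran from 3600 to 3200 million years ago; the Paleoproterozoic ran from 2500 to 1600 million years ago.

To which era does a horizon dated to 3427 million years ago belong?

3427 Ma lies between 3600 and 3200 Ma, so it falls in the Paleoarchean.

Paleoarchean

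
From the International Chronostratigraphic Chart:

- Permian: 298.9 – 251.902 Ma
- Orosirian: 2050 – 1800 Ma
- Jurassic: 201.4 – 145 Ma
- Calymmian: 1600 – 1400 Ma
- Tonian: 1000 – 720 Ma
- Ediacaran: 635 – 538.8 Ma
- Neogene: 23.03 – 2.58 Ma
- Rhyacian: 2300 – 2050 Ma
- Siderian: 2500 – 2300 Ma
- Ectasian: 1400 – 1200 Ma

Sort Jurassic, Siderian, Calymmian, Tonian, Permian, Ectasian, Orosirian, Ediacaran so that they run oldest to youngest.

The oldest of these is Siderian (starts 2500 Ma) and the youngest is Jurassic (ends 145 Ma).
In between, by decreasing start age: Orosirian (2050), Calymmian (1600), Ectasian (1400), Tonian (1000), Ediacaran (635), Permian (298.9).

Siderian, Orosirian, Calymmian, Ectasian, Tonian, Ediacaran, Permian, Jurassic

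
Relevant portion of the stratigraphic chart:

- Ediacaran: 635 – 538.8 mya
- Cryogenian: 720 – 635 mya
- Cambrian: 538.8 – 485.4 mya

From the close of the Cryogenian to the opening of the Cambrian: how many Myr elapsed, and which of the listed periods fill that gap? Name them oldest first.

96.2 million years; Ediacaran

The Cryogenian closes at 635 Ma and the Cambrian opens at 538.8 Ma, so the interval is 635 − 538.8 = 96.2 Myr.
A period fits inside if it starts at or after 635 Ma and ends at or before 538.8 Ma; oldest first that gives Ediacaran.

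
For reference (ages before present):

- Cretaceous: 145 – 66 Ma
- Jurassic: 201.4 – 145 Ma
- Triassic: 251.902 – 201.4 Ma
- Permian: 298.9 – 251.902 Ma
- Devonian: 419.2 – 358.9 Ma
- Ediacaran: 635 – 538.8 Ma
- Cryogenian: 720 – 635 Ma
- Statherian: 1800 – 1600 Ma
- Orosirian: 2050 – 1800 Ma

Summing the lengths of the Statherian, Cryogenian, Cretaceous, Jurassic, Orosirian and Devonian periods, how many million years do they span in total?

Duration is start − end for each: (1800 − 1600) + (720 − 635) + (145 − 66) + (201.4 − 145) + (2050 − 1800) + (419.2 − 358.9).
That is 200 + 85 + 79 + 56.4 + 250 + 60.3, which totals 730.7 million years.

730.7 million years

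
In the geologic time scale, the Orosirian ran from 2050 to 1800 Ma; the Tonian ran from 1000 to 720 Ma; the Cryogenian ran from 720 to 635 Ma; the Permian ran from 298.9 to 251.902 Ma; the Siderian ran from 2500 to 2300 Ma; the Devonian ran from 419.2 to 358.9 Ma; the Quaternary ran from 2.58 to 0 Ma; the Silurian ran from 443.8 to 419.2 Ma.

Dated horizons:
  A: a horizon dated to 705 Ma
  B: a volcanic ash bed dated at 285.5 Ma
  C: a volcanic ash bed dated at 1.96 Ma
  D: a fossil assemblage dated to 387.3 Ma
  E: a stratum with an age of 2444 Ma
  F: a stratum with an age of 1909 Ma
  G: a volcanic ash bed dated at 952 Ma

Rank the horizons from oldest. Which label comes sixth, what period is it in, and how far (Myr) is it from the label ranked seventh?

B, in the Permian; 283.54 million years to C

Larger Ma means older, so oldest first: E 2444 > F 1909 > G 952 > A 705 > D 387.3 > B 285.5 > C 1.96.
Counting 6 along gives B (285.5 Ma); the excerpt puts that inside the Permian, 298.9–251.902 Ma.
Next in line is C (1.96 Ma), and 285.5 − 1.96 = 283.54 Myr.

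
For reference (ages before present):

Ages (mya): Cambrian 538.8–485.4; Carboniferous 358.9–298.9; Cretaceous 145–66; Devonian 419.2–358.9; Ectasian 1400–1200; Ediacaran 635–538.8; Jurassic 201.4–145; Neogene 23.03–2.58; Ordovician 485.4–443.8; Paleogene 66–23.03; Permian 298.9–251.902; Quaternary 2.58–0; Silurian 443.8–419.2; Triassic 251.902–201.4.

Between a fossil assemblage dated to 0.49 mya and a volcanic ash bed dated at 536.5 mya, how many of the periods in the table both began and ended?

10

The older date is 536.5 Ma and the younger is 0.49 Ma.
Periods with start < 536.5 and end > 0.49 Ma: Ordovician (485.4–443.8), Silurian (443.8–419.2), Devonian (419.2–358.9), Carboniferous (358.9–298.9), Permian (298.9–251.902), Triassic (251.902–201.4), Jurassic (201.4–145), Cretaceous (145–66), Paleogene (66–23.03), Neogene (23.03–2.58).
That is 10 complete periods.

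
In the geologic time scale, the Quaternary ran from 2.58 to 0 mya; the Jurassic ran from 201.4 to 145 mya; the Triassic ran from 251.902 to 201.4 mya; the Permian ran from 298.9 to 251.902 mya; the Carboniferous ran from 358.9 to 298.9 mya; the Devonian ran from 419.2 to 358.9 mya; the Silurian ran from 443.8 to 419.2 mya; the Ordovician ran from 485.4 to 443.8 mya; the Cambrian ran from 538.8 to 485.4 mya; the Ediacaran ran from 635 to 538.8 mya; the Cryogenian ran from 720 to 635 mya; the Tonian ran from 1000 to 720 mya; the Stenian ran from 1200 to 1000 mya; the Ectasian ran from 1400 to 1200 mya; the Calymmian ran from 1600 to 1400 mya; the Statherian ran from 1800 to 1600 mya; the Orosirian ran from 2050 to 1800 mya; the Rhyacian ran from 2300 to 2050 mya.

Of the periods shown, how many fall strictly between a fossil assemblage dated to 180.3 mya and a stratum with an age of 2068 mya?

2068 Ma sits inside the Rhyacian (2300–2050) and 180.3 Ma inside the Jurassic (201.4–145); neither of those is wholly between the two dates.
The listed periods lying completely between them are Orosirian, Statherian, Calymmian, Ectasian, Stenian, Tonian, Cryogenian, Ediacaran, Cambrian, Ordovician, Silurian, Devonian, Carboniferous, Permian, Triassic — 15 in all.

15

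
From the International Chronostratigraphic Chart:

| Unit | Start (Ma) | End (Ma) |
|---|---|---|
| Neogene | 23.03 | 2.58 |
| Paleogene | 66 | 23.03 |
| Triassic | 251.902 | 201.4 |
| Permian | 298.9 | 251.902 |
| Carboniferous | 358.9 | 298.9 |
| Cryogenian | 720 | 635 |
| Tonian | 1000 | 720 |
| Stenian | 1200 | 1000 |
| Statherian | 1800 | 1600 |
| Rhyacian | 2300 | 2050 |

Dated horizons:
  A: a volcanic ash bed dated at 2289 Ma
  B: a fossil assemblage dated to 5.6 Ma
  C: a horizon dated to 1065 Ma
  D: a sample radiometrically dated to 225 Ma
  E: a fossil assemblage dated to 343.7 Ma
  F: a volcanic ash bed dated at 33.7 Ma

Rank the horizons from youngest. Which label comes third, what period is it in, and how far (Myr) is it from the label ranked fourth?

D, in the Triassic; 118.7 million years to E

Sorted youngest-first by Ma: B (5.6), F (33.7), D (225), E (343.7), C (1065), A (2289).
The third youngest is D at 225 Ma, which lies in 251.902–201.4 Ma: the Triassic.
The fourth youngest is E at 343.7 Ma; separation = |225 − 343.7| = 118.7 Myr.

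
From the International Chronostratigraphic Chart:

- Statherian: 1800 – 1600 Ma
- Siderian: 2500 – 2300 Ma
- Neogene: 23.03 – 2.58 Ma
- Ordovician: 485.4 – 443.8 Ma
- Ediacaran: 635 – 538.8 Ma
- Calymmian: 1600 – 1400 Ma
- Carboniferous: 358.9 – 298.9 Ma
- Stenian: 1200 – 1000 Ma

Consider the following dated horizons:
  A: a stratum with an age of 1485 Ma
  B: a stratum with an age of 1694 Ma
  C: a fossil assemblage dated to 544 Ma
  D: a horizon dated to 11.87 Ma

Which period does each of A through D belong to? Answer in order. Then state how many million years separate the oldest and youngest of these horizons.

A: 1485 Ma lies in 1600–1400 Ma, so Calymmian.
B: 1694 Ma lies in 1800–1600 Ma, so Statherian.
C: 544 Ma lies in 635–538.8 Ma, so Ediacaran.
D: 11.87 Ma lies in 23.03–2.58 Ma, so Neogene.
Oldest = 1694 Ma, youngest = 11.87 Ma → span 1682.13 Myr.

A — Calymmian; B — Statherian; C — Ediacaran; D — Neogene; span 1682.13 million years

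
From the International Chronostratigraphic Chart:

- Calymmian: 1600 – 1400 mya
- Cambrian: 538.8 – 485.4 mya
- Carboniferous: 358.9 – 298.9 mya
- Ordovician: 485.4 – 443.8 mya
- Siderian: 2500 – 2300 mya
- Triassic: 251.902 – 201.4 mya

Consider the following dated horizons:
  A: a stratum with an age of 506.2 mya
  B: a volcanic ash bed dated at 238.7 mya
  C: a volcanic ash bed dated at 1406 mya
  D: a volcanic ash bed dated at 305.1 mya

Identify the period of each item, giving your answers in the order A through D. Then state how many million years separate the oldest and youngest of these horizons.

A — Cambrian; B — Triassic; C — Calymmian; D — Carboniferous; span 1167.3 million years

A: 506.2 Ma lies in 538.8–485.4 Ma, so Cambrian.
B: 238.7 Ma lies in 251.902–201.4 Ma, so Triassic.
C: 1406 Ma lies in 1600–1400 Ma, so Calymmian.
D: 305.1 Ma lies in 358.9–298.9 Ma, so Carboniferous.
Oldest = 1406 Ma, youngest = 238.7 Ma → span 1167.3 Myr.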